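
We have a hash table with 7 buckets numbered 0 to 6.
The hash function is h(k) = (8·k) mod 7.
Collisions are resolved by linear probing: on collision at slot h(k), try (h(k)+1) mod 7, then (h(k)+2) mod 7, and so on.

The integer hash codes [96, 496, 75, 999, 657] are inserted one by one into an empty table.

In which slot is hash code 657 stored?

96 hashes to 5; slot 5 is free -> place at 5.
496 hashes to 6; slot 6 is free -> place at 6.
75 hashes to 5; 5,6 taken -> place at 0.
999 hashes to 5; 5,6,0 taken -> place at 1.
657 hashes to 6; 6,0,1 taken -> place at 2.
Table: [75, 999, 657, _, _, 96, 496]

2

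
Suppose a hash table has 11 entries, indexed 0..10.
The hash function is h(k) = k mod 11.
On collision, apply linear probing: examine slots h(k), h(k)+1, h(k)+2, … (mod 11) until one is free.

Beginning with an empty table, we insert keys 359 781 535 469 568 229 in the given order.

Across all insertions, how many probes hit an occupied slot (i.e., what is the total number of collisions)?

359 hashes to 7; slot 7 is free -> place at 7.
781 hashes to 0; slot 0 is free -> place at 0.
535 hashes to 7; 7 taken -> place at 8.
469 hashes to 7; 7,8 taken -> place at 9.
568 hashes to 7; 7,8,9 taken -> place at 10.
229 hashes to 9; 9,10,0 taken -> place at 1.
Table: [781, 229, _, _, _, _, _, 359, 535, 469, 568]

9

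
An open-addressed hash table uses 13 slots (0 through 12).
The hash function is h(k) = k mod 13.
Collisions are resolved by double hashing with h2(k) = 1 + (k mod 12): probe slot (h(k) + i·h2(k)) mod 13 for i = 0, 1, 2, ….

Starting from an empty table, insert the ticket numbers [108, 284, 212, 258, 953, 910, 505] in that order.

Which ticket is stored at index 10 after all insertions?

953

108 hashes to 4; slot 4 is free -> place at 4.
284 hashes to 11; slot 11 is free -> place at 11.
212 hashes to 4, h2=9; 4 taken -> place at 0.
258 hashes to 11, h2=7; 11 taken -> place at 5.
953 hashes to 4, h2=6; 4 taken -> place at 10.
910 hashes to 0, h2=11; 0,11 taken -> place at 9.
505 hashes to 11, h2=2; 11,0 taken -> place at 2.
Table: [212, ∅, 505, ∅, 108, 258, ∅, ∅, ∅, 910, 953, 284, ∅]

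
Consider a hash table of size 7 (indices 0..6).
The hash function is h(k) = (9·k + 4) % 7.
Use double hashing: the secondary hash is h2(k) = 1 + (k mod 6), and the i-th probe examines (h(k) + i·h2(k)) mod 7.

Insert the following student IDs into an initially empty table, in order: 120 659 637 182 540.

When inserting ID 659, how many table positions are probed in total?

120: h=6 => slot 6
659: h=6, h2=6, probe 6,5 => slot 5
637: h=4 => slot 4
182: h=4, h2=3, probe 4,0 => slot 0
540: h=6, h2=1, probe 6,0,1 => slot 1
Table: [182, 540, ., ., 637, 659, 120]

2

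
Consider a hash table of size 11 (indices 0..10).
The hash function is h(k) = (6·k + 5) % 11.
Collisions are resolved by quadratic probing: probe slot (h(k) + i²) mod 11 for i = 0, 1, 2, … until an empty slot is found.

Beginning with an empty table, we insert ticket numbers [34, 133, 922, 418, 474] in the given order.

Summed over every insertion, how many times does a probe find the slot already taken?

34 hashes to 0; slot 0 is free -> place at 0.
133 hashes to 0; 0 taken -> place at 1.
922 hashes to 4; slot 4 is free -> place at 4.
418 hashes to 5; slot 5 is free -> place at 5.
474 hashes to 0; 0,1,4 taken -> place at 9.
Table: [34, 133, ., ., 922, 418, ., ., ., 474, .]

4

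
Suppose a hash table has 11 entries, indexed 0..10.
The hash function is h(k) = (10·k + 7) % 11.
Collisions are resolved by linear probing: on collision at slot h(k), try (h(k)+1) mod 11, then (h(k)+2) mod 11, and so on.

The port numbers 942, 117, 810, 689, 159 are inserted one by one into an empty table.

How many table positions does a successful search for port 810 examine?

942: h=0 -> slot 0
117: h=0, probe 0,1 -> slot 1
810: h=0, probe 0,1,2 -> slot 2
689: h=0, probe 0,1,2,3 -> slot 3
159: h=2, probe 2,3,4 -> slot 4
Table: [942, 117, 810, 689, 159, -, -, -, -, -, -]
Lookup 810: h=0, probe 0,1,2 → found at 2.

3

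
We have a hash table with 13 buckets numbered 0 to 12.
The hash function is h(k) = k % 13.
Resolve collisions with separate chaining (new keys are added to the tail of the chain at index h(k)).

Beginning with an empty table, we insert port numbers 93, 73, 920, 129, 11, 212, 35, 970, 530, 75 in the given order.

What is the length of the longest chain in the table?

3

Insert 93: h=2, bucket 2 empty → new chain.
Insert 73: h=8, bucket 8 empty → new chain.
Insert 920: h=10, bucket 10 empty → new chain.
Insert 129: h=12, bucket 12 empty → new chain.
Insert 11: h=11, bucket 11 empty → new chain.
Insert 212: h=4, bucket 4 empty → new chain.
Insert 35: h=9, bucket 9 empty → new chain.
Insert 970: h=8, bucket 8 nonempty → append to chain.
Insert 530: h=10, bucket 10 nonempty → append to chain.
Insert 75: h=10, bucket 10 nonempty → append to chain.
Final buckets:
0: —
1: —
2: 93
3: —
4: 212
5: —
6: —
7: —
8: 73 -> 970
9: 35
10: 920 -> 530 -> 75
11: 11
12: 129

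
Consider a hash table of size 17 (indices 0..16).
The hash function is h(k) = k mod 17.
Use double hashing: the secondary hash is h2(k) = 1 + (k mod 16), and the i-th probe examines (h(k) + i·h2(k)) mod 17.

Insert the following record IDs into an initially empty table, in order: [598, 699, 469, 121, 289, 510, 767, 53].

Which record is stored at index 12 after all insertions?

598 hashes to 3; slot 3 is free => place at 3.
699 hashes to 2; slot 2 is free => place at 2.
469 hashes to 10; slot 10 is free => place at 10.
121 hashes to 2, h2=10; 2 taken => place at 12.
289 hashes to 0; slot 0 is free => place at 0.
510 hashes to 0, h2=15; 0 taken => place at 15.
767 hashes to 2, h2=16; 2 taken => place at 1.
53 hashes to 2, h2=6; 2 taken => place at 8.
Table: [289, 767, 699, 598, —, —, —, —, 53, —, 469, —, 121, —, —, 510, —]

121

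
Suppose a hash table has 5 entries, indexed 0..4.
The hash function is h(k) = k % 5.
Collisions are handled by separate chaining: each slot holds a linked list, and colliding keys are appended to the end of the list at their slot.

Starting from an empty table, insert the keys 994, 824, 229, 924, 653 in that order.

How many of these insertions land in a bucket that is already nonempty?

Insert 994: h=4, bucket 4 empty -> new chain.
Insert 824: h=4, bucket 4 nonempty -> append to chain.
Insert 229: h=4, bucket 4 nonempty -> append to chain.
Insert 924: h=4, bucket 4 nonempty -> append to chain.
Insert 653: h=3, bucket 3 empty -> new chain.
Final buckets:
0: -
1: -
2: -
3: 653
4: 994 -> 824 -> 229 -> 924

3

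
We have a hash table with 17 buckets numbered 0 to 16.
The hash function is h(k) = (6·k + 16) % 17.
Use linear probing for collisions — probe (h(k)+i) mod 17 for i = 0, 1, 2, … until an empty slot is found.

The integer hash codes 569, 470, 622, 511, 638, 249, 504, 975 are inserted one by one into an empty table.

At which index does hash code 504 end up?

569: h=13 → slot 13
470: h=14 → slot 14
622: h=8 → slot 8
511: h=5 → slot 5
638: h=2 → slot 2
249: h=14, probe 14,15 → slot 15
504: h=14, probe 14,15,16 → slot 16
975: h=1 → slot 1
Table: [-, 975, 638, -, -, 511, -, -, 622, -, -, -, -, 569, 470, 249, 504]

16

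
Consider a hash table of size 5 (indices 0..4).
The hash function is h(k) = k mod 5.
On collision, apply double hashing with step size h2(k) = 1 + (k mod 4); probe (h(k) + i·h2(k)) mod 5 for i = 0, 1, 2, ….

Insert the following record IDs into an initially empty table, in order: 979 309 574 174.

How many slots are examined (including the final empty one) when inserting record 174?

3

Insert 979: h=4, slot 4 empty => index 4.
Insert 309: h=4, h2=2, slot 4 occupied => index 1.
Insert 574: h=4, h2=3, slot 4 occupied => index 2.
Insert 174: h=4, h2=3, slots 4,2 occupied => index 0.
Table: [174, 309, 574, ., 979]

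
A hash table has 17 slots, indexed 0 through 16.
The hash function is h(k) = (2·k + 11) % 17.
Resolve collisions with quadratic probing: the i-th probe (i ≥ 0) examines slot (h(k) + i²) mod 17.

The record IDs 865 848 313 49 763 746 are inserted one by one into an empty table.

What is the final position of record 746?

865 hashes to 7; slot 7 is free → place at 7.
848 hashes to 7; 7 taken → place at 8.
313 hashes to 8; 8 taken → place at 9.
49 hashes to 7; 7,8 taken → place at 11.
763 hashes to 7; 7,8,11 taken → place at 16.
746 hashes to 7; 7,8,11,16 taken → place at 6.
Table: [_, _, _, _, _, _, 746, 865, 848, 313, _, 49, _, _, _, _, 763]

6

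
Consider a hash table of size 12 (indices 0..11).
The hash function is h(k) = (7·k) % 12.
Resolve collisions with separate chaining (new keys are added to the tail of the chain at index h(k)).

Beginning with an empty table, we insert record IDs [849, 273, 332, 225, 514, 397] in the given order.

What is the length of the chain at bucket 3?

3

849 -> bucket 3
273 -> bucket 3 (collision)
332 -> bucket 8
225 -> bucket 3 (collision)
514 -> bucket 10
397 -> bucket 7
Final buckets:
0: -
1: -
2: -
3: 849 -> 273 -> 225
4: -
5: -
6: -
7: 397
8: 332
9: -
10: 514
11: -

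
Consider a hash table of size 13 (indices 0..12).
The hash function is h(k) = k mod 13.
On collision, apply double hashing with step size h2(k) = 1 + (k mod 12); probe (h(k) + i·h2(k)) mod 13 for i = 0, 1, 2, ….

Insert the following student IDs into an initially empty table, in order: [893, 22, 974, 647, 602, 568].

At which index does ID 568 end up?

1

Insert 893: h=9, slot 9 empty => index 9.
Insert 22: h=9, h2=11, slot 9 occupied => index 7.
Insert 974: h=12, slot 12 empty => index 12.
Insert 647: h=10, slot 10 empty => index 10.
Insert 602: h=4, slot 4 empty => index 4.
Insert 568: h=9, h2=5, slot 9 occupied => index 1.
Table: [-, 568, -, -, 602, -, -, 22, -, 893, 647, -, 974]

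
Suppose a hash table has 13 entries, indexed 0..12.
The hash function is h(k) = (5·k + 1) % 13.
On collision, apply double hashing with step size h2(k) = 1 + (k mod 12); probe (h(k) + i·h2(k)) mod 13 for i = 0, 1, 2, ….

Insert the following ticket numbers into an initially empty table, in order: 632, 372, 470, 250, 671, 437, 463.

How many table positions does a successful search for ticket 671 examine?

3

Insert 632: h=2, slot 2 empty → index 2.
Insert 372: h=2, h2=1, slot 2 occupied → index 3.
Insert 470: h=11, slot 11 empty → index 11.
Insert 250: h=3, h2=11, slot 3 occupied → index 1.
Insert 671: h=2, h2=12, slots 2,1 occupied → index 0.
Insert 437: h=2, h2=6, slot 2 occupied → index 8.
Insert 463: h=2, h2=8, slot 2 occupied → index 10.
Table: [671, 250, 632, 372, ∅, ∅, ∅, ∅, 437, ∅, 463, 470, ∅]
Lookup 671: h=2, h2=12, probe 2,1,0 → found at 0.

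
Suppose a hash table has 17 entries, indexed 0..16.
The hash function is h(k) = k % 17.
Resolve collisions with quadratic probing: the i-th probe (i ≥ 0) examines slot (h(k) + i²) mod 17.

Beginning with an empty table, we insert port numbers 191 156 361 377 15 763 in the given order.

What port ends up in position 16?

191 hashes to 4; slot 4 is free => place at 4.
156 hashes to 3; slot 3 is free => place at 3.
361 hashes to 4; 4 taken => place at 5.
377 hashes to 3; 3,4 taken => place at 7.
15 hashes to 15; slot 15 is free => place at 15.
763 hashes to 15; 15 taken => place at 16.
Table: [_, _, _, 156, 191, 361, _, 377, _, _, _, _, _, _, _, 15, 763]

763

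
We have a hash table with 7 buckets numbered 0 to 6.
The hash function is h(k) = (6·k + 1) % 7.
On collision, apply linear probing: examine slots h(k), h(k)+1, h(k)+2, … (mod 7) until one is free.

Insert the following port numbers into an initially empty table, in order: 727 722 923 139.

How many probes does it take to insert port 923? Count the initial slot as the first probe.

Insert 727: h=2, slot 2 empty => index 2.
Insert 722: h=0, slot 0 empty => index 0.
Insert 923: h=2, slot 2 occupied => index 3.
Insert 139: h=2, slots 2,3 occupied => index 4.
Table: [722, _, 727, 923, 139, _, _]

2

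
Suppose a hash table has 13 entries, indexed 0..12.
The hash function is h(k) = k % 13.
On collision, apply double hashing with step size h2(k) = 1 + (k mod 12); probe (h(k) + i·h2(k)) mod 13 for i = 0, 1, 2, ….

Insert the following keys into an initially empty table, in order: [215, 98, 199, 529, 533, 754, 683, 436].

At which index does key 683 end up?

215: h=7 → slot 7
98: h=7, h2=3, probe 7,10 → slot 10
199: h=4 → slot 4
529: h=9 → slot 9
533: h=0 → slot 0
754: h=0, h2=11, probe 0,11 → slot 11
683: h=7, h2=12, probe 7,6 → slot 6
436: h=7, h2=5, probe 7,12 → slot 12
Table: [533, ., ., ., 199, ., 683, 215, ., 529, 98, 754, 436]

6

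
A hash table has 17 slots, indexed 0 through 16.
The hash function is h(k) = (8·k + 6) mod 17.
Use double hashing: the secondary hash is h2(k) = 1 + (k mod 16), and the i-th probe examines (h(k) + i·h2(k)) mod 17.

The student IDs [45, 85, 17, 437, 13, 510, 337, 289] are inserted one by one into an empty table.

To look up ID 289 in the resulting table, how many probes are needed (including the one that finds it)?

45 hashes to 9; slot 9 is free → place at 9.
85 hashes to 6; slot 6 is free → place at 6.
17 hashes to 6, h2=2; 6 taken → place at 8.
437 hashes to 0; slot 0 is free → place at 0.
13 hashes to 8, h2=14; 8 taken → place at 5.
510 hashes to 6, h2=15; 6 taken → place at 4.
337 hashes to 16; slot 16 is free → place at 16.
289 hashes to 6, h2=2; 6,8 taken → place at 10.
Table: [437, —, —, —, 510, 13, 85, —, 17, 45, 289, —, —, —, —, —, 337]
Lookup 289: h=6, h2=2, probe 6,8,10 → found at 10.

3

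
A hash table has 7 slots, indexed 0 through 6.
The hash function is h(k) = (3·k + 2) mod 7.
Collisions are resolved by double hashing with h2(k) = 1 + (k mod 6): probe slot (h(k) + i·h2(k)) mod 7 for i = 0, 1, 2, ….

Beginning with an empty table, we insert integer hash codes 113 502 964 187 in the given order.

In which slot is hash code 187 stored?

0

Insert 113: h=5, slot 5 empty -> index 5.
Insert 502: h=3, slot 3 empty -> index 3.
Insert 964: h=3, h2=5, slot 3 occupied -> index 1.
Insert 187: h=3, h2=2, slots 3,5 occupied -> index 0.
Table: [187, 964, -, 502, -, 113, -]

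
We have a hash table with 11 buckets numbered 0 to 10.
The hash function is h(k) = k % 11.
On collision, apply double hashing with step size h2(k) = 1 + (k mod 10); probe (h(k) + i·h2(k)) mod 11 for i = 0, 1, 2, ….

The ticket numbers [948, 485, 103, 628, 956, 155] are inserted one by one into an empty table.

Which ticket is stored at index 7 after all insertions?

948: h=2 → slot 2
485: h=1 → slot 1
103: h=4 → slot 4
628: h=1, h2=9, probe 1,10 → slot 10
956: h=10, h2=7, probe 10,6 → slot 6
155: h=1, h2=6, probe 1,7 → slot 7
Table: [., 485, 948, ., 103, ., 956, 155, ., ., 628]

155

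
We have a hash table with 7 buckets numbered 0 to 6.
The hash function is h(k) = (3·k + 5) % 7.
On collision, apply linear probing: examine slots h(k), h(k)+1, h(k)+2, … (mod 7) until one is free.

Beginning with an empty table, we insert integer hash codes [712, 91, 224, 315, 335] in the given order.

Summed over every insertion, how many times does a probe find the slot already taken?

Insert 712: h=6, slot 6 empty => index 6.
Insert 91: h=5, slot 5 empty => index 5.
Insert 224: h=5, slots 5,6 occupied => index 0.
Insert 315: h=5, slots 5,6,0 occupied => index 1.
Insert 335: h=2, slot 2 empty => index 2.
Table: [224, 315, 335, —, —, 91, 712]

5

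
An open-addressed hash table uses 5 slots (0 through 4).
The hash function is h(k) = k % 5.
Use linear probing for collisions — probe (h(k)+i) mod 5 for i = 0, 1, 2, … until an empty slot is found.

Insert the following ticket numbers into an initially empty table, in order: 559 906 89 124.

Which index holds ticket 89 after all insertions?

559: h=4 → slot 4
906: h=1 → slot 1
89: h=4, probe 4,0 → slot 0
124: h=4, probe 4,0,1,2 → slot 2
Table: [89, 906, 124, -, 559]

0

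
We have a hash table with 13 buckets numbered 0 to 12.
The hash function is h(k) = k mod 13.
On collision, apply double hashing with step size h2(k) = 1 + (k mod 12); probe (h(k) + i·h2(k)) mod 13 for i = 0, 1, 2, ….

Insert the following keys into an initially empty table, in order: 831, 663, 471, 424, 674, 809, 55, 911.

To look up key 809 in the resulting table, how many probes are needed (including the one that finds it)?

2

831 hashes to 12; slot 12 is free -> place at 12.
663 hashes to 0; slot 0 is free -> place at 0.
471 hashes to 3; slot 3 is free -> place at 3.
424 hashes to 8; slot 8 is free -> place at 8.
674 hashes to 11; slot 11 is free -> place at 11.
809 hashes to 3, h2=6; 3 taken -> place at 9.
55 hashes to 3, h2=8; 3,11 taken -> place at 6.
911 hashes to 1; slot 1 is free -> place at 1.
Table: [663, 911, _, 471, _, _, 55, _, 424, 809, _, 674, 831]
Lookup 809: h=3, h2=6, probe 3,9 → found at 9.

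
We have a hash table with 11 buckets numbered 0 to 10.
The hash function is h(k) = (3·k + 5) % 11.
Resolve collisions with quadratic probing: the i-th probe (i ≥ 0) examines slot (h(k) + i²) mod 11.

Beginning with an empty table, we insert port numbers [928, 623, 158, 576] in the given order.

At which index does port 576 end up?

10

928: h=6 → slot 6
623: h=4 → slot 4
158: h=6, probe 6,7 → slot 7
576: h=6, probe 6,7,10 → slot 10
Table: [-, -, -, -, 623, -, 928, 158, -, -, 576]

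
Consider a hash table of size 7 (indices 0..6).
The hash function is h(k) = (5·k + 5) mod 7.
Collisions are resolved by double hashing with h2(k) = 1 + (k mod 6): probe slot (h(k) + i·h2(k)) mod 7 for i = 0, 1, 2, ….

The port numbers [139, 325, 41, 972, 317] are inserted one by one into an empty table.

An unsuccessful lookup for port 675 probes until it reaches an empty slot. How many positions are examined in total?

139: h=0 => slot 0
325: h=6 => slot 6
41: h=0, h2=6, probe 0,6,5 => slot 5
972: h=0, h2=1, probe 0,1 => slot 1
317: h=1, h2=6, probe 1,0,6,5,4 => slot 4
Table: [139, 972, -, -, 317, 41, 325]
Lookup 675: h=6, h2=4, probe 6,3 → slot 3 empty, not found.

2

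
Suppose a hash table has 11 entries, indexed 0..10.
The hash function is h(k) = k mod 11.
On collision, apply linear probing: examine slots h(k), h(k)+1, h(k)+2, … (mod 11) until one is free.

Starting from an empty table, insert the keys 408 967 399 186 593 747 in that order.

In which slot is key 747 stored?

Insert 408: h=1, slot 1 empty => index 1.
Insert 967: h=10, slot 10 empty => index 10.
Insert 399: h=3, slot 3 empty => index 3.
Insert 186: h=10, slot 10 occupied => index 0.
Insert 593: h=10, slots 10,0,1 occupied => index 2.
Insert 747: h=10, slots 10,0,1,2,3 occupied => index 4.
Table: [186, 408, 593, 399, 747, _, _, _, _, _, 967]

4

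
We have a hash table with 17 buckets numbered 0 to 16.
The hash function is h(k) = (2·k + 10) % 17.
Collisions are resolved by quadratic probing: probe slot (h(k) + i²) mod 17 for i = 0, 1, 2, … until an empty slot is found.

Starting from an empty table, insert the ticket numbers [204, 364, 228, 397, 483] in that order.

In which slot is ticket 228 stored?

8

204: h=10 -> slot 10
364: h=7 -> slot 7
228: h=7, probe 7,8 -> slot 8
397: h=5 -> slot 5
483: h=7, probe 7,8,11 -> slot 11
Table: [., ., ., ., ., 397, ., 364, 228, ., 204, 483, ., ., ., ., .]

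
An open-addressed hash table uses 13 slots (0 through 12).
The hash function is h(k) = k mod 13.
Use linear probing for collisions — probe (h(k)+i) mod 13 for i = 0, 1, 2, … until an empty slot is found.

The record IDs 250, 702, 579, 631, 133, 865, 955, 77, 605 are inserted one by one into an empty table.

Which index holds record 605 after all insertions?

10

250: h=3 => slot 3
702: h=0 => slot 0
579: h=7 => slot 7
631: h=7, probe 7,8 => slot 8
133: h=3, probe 3,4 => slot 4
865: h=7, probe 7,8,9 => slot 9
955: h=6 => slot 6
77: h=12 => slot 12
605: h=7, probe 7,8,9,10 => slot 10
Table: [702, ., ., 250, 133, ., 955, 579, 631, 865, 605, ., 77]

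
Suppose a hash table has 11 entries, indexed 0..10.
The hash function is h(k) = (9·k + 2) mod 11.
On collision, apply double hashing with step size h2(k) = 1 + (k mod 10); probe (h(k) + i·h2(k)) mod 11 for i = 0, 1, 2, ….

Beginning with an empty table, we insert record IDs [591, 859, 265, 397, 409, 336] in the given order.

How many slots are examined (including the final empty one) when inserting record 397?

Insert 591: h=8, slot 8 empty → index 8.
Insert 859: h=0, slot 0 empty → index 0.
Insert 265: h=0, h2=6, slot 0 occupied → index 6.
Insert 397: h=0, h2=8, slots 0,8 occupied → index 5.
Insert 409: h=9, slot 9 empty → index 9.
Insert 336: h=1, slot 1 empty → index 1.
Table: [859, 336, ., ., ., 397, 265, ., 591, 409, .]

3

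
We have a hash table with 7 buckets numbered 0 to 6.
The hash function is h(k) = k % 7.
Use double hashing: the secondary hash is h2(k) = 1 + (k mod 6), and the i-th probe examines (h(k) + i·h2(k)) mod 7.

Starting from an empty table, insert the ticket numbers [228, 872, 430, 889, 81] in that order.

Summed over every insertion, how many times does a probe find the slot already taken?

3

228 hashes to 4; slot 4 is free -> place at 4.
872 hashes to 4, h2=3; 4 taken -> place at 0.
430 hashes to 3; slot 3 is free -> place at 3.
889 hashes to 0, h2=2; 0 taken -> place at 2.
81 hashes to 4, h2=4; 4 taken -> place at 1.
Table: [872, 81, 889, 430, 228, ., .]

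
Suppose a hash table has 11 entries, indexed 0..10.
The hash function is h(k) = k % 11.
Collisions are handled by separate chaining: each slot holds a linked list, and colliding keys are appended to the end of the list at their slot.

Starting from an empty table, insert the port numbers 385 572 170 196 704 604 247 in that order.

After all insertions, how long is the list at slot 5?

2

385 -> bucket 0
572 -> bucket 0 (collision)
170 -> bucket 5
196 -> bucket 9
704 -> bucket 0 (collision)
604 -> bucket 10
247 -> bucket 5 (collision)
Final buckets:
0: 385 -> 572 -> 704
1: ∅
2: ∅
3: ∅
4: ∅
5: 170 -> 247
6: ∅
7: ∅
8: ∅
9: 196
10: 604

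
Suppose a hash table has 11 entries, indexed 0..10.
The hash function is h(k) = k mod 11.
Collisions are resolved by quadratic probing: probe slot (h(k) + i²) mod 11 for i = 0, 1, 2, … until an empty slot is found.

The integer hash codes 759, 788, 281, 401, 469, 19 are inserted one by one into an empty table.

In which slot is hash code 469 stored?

759 hashes to 0; slot 0 is free -> place at 0.
788 hashes to 7; slot 7 is free -> place at 7.
281 hashes to 6; slot 6 is free -> place at 6.
401 hashes to 5; slot 5 is free -> place at 5.
469 hashes to 7; 7 taken -> place at 8.
19 hashes to 8; 8 taken -> place at 9.
Table: [759, _, _, _, _, 401, 281, 788, 469, 19, _]

8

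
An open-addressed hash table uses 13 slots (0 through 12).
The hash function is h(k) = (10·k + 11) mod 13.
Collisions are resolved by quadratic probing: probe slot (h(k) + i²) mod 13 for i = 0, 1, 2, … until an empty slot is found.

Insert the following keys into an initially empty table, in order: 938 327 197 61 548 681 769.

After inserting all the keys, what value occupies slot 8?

769

938 hashes to 5; slot 5 is free → place at 5.
327 hashes to 5; 5 taken → place at 6.
197 hashes to 5; 5,6 taken → place at 9.
61 hashes to 10; slot 10 is free → place at 10.
548 hashes to 5; 5,6,9 taken → place at 1.
681 hashes to 9; 9,10 taken → place at 0.
769 hashes to 5; 5,6,9,1 taken → place at 8.
Table: [681, 548, ∅, ∅, ∅, 938, 327, ∅, 769, 197, 61, ∅, ∅]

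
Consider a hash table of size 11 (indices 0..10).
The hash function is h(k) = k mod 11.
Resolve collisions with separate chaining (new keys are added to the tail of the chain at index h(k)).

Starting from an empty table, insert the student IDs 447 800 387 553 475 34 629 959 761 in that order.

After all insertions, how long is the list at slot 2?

447 → bucket 7
800 → bucket 8
387 → bucket 2
553 → bucket 3
475 → bucket 2 (collision)
34 → bucket 1
629 → bucket 2 (collision)
959 → bucket 2 (collision)
761 → bucket 2 (collision)
Final buckets:
0: -
1: 34
2: 387 -> 475 -> 629 -> 959 -> 761
3: 553
4: -
5: -
6: -
7: 447
8: 800
9: -
10: -

5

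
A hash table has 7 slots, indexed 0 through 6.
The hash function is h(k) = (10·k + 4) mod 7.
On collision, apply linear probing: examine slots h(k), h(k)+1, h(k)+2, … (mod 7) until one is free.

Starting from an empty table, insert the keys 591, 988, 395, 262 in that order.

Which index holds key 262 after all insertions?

2

Insert 591: h=6, slot 6 empty -> index 6.
Insert 988: h=0, slot 0 empty -> index 0.
Insert 395: h=6, slots 6,0 occupied -> index 1.
Insert 262: h=6, slots 6,0,1 occupied -> index 2.
Table: [988, 395, 262, ., ., ., 591]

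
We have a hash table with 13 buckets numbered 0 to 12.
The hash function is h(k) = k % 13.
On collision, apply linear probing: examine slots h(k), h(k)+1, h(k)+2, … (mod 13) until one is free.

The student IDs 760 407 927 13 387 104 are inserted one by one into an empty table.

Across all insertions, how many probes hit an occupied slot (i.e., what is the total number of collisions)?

Insert 760: h=6, slot 6 empty -> index 6.
Insert 407: h=4, slot 4 empty -> index 4.
Insert 927: h=4, slot 4 occupied -> index 5.
Insert 13: h=0, slot 0 empty -> index 0.
Insert 387: h=10, slot 10 empty -> index 10.
Insert 104: h=0, slot 0 occupied -> index 1.
Table: [13, 104, —, —, 407, 927, 760, —, —, —, 387, —, —]

2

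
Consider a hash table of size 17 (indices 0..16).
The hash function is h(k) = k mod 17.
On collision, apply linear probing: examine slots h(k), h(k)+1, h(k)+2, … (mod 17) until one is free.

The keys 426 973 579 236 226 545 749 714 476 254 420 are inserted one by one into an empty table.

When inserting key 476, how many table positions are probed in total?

426 hashes to 1; slot 1 is free => place at 1.
973 hashes to 4; slot 4 is free => place at 4.
579 hashes to 1; 1 taken => place at 2.
236 hashes to 15; slot 15 is free => place at 15.
226 hashes to 5; slot 5 is free => place at 5.
545 hashes to 1; 1,2 taken => place at 3.
749 hashes to 1; 1,2,3,4,5 taken => place at 6.
714 hashes to 0; slot 0 is free => place at 0.
476 hashes to 0; 0,1,2,3,4,5,6 taken => place at 7.
254 hashes to 16; slot 16 is free => place at 16.
420 hashes to 12; slot 12 is free => place at 12.
Table: [714, 426, 579, 545, 973, 226, 749, 476, ∅, ∅, ∅, ∅, 420, ∅, ∅, 236, 254]

8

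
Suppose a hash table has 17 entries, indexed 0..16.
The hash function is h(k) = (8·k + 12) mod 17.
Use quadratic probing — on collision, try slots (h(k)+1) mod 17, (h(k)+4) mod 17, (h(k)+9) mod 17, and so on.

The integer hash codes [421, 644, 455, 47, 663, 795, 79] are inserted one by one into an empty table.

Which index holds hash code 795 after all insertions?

6

421 hashes to 14; slot 14 is free => place at 14.
644 hashes to 13; slot 13 is free => place at 13.
455 hashes to 14; 14 taken => place at 15.
47 hashes to 14; 14,15 taken => place at 1.
663 hashes to 12; slot 12 is free => place at 12.
795 hashes to 14; 14,15,1 taken => place at 6.
79 hashes to 15; 15 taken => place at 16.
Table: [—, 47, —, —, —, —, 795, —, —, —, —, —, 663, 644, 421, 455, 79]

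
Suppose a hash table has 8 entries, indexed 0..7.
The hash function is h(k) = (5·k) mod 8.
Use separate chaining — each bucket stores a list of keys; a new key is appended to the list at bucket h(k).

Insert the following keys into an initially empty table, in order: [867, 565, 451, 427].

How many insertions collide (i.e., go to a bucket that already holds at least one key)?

Insert 867: h=7, bucket 7 empty -> new chain.
Insert 565: h=1, bucket 1 empty -> new chain.
Insert 451: h=7, bucket 7 nonempty -> append to chain.
Insert 427: h=7, bucket 7 nonempty -> append to chain.
Final buckets:
0: -
1: 565
2: -
3: -
4: -
5: -
6: -
7: 867 -> 451 -> 427

2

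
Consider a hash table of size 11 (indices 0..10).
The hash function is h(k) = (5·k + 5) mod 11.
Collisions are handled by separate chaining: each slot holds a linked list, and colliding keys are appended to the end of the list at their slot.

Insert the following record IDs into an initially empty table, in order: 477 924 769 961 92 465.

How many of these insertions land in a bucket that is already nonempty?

2

477 → bucket 3
924 → bucket 5
769 → bucket 0
961 → bucket 3 (collision)
92 → bucket 3 (collision)
465 → bucket 9
Final buckets:
0: 769
1: —
2: —
3: 477 -> 961 -> 92
4: —
5: 924
6: —
7: —
8: —
9: 465
10: —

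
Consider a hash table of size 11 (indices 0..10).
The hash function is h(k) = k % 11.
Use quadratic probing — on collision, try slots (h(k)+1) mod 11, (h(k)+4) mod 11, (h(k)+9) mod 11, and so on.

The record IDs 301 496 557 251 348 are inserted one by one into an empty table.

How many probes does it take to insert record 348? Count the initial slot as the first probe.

301 hashes to 4; slot 4 is free => place at 4.
496 hashes to 1; slot 1 is free => place at 1.
557 hashes to 7; slot 7 is free => place at 7.
251 hashes to 9; slot 9 is free => place at 9.
348 hashes to 7; 7 taken => place at 8.
Table: [-, 496, -, -, 301, -, -, 557, 348, 251, -]

2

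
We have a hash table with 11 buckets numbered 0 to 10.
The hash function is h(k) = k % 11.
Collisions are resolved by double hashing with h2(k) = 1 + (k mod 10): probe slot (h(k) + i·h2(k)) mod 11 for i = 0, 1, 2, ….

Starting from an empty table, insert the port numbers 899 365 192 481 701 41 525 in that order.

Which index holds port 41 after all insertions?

899: h=8 → slot 8
365: h=2 → slot 2
192: h=5 → slot 5
481: h=8, h2=2, probe 8,10 → slot 10
701: h=8, h2=2, probe 8,10,1 → slot 1
41: h=8, h2=2, probe 8,10,1,3 → slot 3
525: h=8, h2=6, probe 8,3,9 → slot 9
Table: [∅, 701, 365, 41, ∅, 192, ∅, ∅, 899, 525, 481]

3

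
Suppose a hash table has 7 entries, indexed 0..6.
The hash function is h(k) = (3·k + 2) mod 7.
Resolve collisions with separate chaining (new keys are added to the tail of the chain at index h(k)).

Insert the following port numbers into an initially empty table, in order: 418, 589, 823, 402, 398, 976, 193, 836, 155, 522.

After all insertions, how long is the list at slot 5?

2

Insert 418: h=3, bucket 3 empty → new chain.
Insert 589: h=5, bucket 5 empty → new chain.
Insert 823: h=0, bucket 0 empty → new chain.
Insert 402: h=4, bucket 4 empty → new chain.
Insert 398: h=6, bucket 6 empty → new chain.
Insert 976: h=4, bucket 4 nonempty → append to chain.
Insert 193: h=0, bucket 0 nonempty → append to chain.
Insert 836: h=4, bucket 4 nonempty → append to chain.
Insert 155: h=5, bucket 5 nonempty → append to chain.
Insert 522: h=0, bucket 0 nonempty → append to chain.
Final buckets:
0: 823 -> 193 -> 522
1: —
2: —
3: 418
4: 402 -> 976 -> 836
5: 589 -> 155
6: 398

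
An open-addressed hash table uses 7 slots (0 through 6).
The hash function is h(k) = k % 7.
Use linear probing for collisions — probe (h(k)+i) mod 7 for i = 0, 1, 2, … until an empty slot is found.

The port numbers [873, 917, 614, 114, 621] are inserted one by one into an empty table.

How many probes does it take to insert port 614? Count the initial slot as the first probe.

873 hashes to 5; slot 5 is free → place at 5.
917 hashes to 0; slot 0 is free → place at 0.
614 hashes to 5; 5 taken → place at 6.
114 hashes to 2; slot 2 is free → place at 2.
621 hashes to 5; 5,6,0 taken → place at 1.
Table: [917, 621, 114, —, —, 873, 614]

2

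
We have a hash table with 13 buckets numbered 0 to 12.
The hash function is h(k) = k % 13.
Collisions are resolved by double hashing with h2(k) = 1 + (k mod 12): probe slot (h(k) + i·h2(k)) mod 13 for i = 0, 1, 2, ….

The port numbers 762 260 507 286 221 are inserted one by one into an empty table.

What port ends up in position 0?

762: h=8 -> slot 8
260: h=0 -> slot 0
507: h=0, h2=4, probe 0,4 -> slot 4
286: h=0, h2=11, probe 0,11 -> slot 11
221: h=0, h2=6, probe 0,6 -> slot 6
Table: [260, —, —, —, 507, —, 221, —, 762, —, —, 286, —]

260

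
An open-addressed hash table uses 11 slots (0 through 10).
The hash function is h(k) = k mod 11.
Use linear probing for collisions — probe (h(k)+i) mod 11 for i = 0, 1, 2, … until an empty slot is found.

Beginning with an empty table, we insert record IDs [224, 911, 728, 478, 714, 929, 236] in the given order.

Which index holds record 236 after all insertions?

Insert 224: h=4, slot 4 empty -> index 4.
Insert 911: h=9, slot 9 empty -> index 9.
Insert 728: h=2, slot 2 empty -> index 2.
Insert 478: h=5, slot 5 empty -> index 5.
Insert 714: h=10, slot 10 empty -> index 10.
Insert 929: h=5, slot 5 occupied -> index 6.
Insert 236: h=5, slots 5,6 occupied -> index 7.
Table: [-, -, 728, -, 224, 478, 929, 236, -, 911, 714]

7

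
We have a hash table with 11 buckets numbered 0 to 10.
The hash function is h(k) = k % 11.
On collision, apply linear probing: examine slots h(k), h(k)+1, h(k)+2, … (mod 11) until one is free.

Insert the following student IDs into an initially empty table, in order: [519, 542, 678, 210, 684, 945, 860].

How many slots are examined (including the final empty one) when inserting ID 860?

519 hashes to 2; slot 2 is free -> place at 2.
542 hashes to 3; slot 3 is free -> place at 3.
678 hashes to 7; slot 7 is free -> place at 7.
210 hashes to 1; slot 1 is free -> place at 1.
684 hashes to 2; 2,3 taken -> place at 4.
945 hashes to 10; slot 10 is free -> place at 10.
860 hashes to 2; 2,3,4 taken -> place at 5.
Table: [., 210, 519, 542, 684, 860, ., 678, ., ., 945]

4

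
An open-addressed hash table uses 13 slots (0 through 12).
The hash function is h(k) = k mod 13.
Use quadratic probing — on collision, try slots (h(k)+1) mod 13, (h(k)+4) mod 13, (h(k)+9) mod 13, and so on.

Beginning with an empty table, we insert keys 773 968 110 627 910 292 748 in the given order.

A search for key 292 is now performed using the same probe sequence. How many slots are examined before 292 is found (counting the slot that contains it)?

773: h=6 => slot 6
968: h=6, probe 6,7 => slot 7
110: h=6, probe 6,7,10 => slot 10
627: h=3 => slot 3
910: h=0 => slot 0
292: h=6, probe 6,7,10,2 => slot 2
748: h=7, probe 7,8 => slot 8
Table: [910, -, 292, 627, -, -, 773, 968, 748, -, 110, -, -]
Lookup 292: h=6, probe 6,7,10,2 → found at 2.

4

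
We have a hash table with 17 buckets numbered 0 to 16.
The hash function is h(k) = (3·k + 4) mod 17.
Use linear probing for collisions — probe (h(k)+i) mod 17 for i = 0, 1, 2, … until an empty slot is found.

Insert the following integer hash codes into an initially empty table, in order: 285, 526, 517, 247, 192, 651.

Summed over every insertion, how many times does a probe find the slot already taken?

285 hashes to 9; slot 9 is free => place at 9.
526 hashes to 1; slot 1 is free => place at 1.
517 hashes to 8; slot 8 is free => place at 8.
247 hashes to 14; slot 14 is free => place at 14.
192 hashes to 2; slot 2 is free => place at 2.
651 hashes to 2; 2 taken => place at 3.
Table: [—, 526, 192, 651, —, —, —, —, 517, 285, —, —, —, —, 247, —, —]

1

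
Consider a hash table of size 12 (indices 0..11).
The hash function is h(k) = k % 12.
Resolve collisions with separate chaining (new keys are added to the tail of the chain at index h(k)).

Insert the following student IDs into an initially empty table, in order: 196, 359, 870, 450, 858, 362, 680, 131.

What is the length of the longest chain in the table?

196 → bucket 4
359 → bucket 11
870 → bucket 6
450 → bucket 6 (collision)
858 → bucket 6 (collision)
362 → bucket 2
680 → bucket 8
131 → bucket 11 (collision)
Final buckets:
0: .
1: .
2: 362
3: .
4: 196
5: .
6: 870 -> 450 -> 858
7: .
8: 680
9: .
10: .
11: 359 -> 131

3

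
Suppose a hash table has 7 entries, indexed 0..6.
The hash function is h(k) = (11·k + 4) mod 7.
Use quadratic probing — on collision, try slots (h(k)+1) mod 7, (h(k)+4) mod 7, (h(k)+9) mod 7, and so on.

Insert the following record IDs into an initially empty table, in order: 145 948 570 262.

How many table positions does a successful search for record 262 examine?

145: h=3 → slot 3
948: h=2 → slot 2
570: h=2, probe 2,3,6 → slot 6
262: h=2, probe 2,3,6,4 → slot 4
Table: [—, —, 948, 145, 262, —, 570]
Lookup 262: h=2, probe 2,3,6,4 → found at 4.

4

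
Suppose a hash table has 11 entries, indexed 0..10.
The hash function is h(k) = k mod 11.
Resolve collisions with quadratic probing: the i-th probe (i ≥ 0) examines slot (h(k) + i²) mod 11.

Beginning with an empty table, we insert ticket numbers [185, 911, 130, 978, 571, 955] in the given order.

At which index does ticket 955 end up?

7

185: h=9 -> slot 9
911: h=9, probe 9,10 -> slot 10
130: h=9, probe 9,10,2 -> slot 2
978: h=10, probe 10,0 -> slot 0
571: h=10, probe 10,0,3 -> slot 3
955: h=9, probe 9,10,2,7 -> slot 7
Table: [978, _, 130, 571, _, _, _, 955, _, 185, 911]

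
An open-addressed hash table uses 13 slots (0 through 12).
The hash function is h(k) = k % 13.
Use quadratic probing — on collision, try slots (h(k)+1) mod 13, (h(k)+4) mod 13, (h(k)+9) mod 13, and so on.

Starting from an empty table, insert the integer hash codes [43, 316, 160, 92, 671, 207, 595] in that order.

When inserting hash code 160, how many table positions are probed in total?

Insert 43: h=4, slot 4 empty => index 4.
Insert 316: h=4, slot 4 occupied => index 5.
Insert 160: h=4, slots 4,5 occupied => index 8.
Insert 92: h=1, slot 1 empty => index 1.
Insert 671: h=8, slot 8 occupied => index 9.
Insert 207: h=12, slot 12 empty => index 12.
Insert 595: h=10, slot 10 empty => index 10.
Table: [∅, 92, ∅, ∅, 43, 316, ∅, ∅, 160, 671, 595, ∅, 207]

3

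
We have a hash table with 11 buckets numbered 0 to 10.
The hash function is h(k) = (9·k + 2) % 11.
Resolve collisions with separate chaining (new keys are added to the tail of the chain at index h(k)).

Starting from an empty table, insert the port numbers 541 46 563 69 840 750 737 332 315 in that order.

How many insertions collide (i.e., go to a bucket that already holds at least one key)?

Insert 541: h=9, bucket 9 empty -> new chain.
Insert 46: h=9, bucket 9 nonempty -> append to chain.
Insert 563: h=9, bucket 9 nonempty -> append to chain.
Insert 69: h=7, bucket 7 empty -> new chain.
Insert 840: h=5, bucket 5 empty -> new chain.
Insert 750: h=9, bucket 9 nonempty -> append to chain.
Insert 737: h=2, bucket 2 empty -> new chain.
Insert 332: h=9, bucket 9 nonempty -> append to chain.
Insert 315: h=10, bucket 10 empty -> new chain.
Final buckets:
0: .
1: .
2: 737
3: .
4: .
5: 840
6: .
7: 69
8: .
9: 541 -> 46 -> 563 -> 750 -> 332
10: 315

4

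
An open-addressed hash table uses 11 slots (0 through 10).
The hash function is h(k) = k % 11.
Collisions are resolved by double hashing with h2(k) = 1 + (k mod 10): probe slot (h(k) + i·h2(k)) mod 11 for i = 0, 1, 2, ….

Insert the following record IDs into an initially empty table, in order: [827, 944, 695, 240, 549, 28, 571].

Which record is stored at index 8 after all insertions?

Insert 827: h=2, slot 2 empty => index 2.
Insert 944: h=9, slot 9 empty => index 9.
Insert 695: h=2, h2=6, slot 2 occupied => index 8.
Insert 240: h=9, h2=1, slot 9 occupied => index 10.
Insert 549: h=10, h2=10, slots 10,9,8 occupied => index 7.
Insert 28: h=6, slot 6 empty => index 6.
Insert 571: h=10, h2=2, slot 10 occupied => index 1.
Table: [., 571, 827, ., ., ., 28, 549, 695, 944, 240]

695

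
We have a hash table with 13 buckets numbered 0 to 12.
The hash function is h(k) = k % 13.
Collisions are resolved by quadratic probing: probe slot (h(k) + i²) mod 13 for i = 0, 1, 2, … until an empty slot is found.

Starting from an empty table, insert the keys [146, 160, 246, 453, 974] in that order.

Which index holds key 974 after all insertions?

0

146 hashes to 3; slot 3 is free → place at 3.
160 hashes to 4; slot 4 is free → place at 4.
246 hashes to 12; slot 12 is free → place at 12.
453 hashes to 11; slot 11 is free → place at 11.
974 hashes to 12; 12 taken → place at 0.
Table: [974, _, _, 146, 160, _, _, _, _, _, _, 453, 246]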